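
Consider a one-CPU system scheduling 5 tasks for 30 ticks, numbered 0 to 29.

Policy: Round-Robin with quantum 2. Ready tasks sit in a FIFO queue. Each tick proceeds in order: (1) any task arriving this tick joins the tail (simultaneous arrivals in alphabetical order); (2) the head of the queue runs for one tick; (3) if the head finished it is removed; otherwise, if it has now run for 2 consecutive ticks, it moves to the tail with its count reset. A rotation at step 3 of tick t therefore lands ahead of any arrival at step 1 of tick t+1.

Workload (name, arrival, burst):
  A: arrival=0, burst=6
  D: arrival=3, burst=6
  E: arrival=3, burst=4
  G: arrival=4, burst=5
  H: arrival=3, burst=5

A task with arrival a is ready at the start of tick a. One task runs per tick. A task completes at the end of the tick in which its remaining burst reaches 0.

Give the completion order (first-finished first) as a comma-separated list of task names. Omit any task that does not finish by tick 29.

completion order = A, E, D, H, G

t=0: queue=[A] q_used=0 → run A
t=1: queue=[A] q_used=1 → run A
t=2: queue=[A] q_used=0 → run A
t=3: queue=[A,D,E,H] q_used=1 → run A
t=4: queue=[D,E,H,A,G] q_used=0 → run D
t=5: queue=[D,E,H,A,G] q_used=1 → run D
t=6: queue=[E,H,A,G,D] q_used=0 → run E
t=7: queue=[E,H,A,G,D] q_used=1 → run E
t=8: queue=[H,A,G,D,E] q_used=0 → run H
t=9: queue=[H,A,G,D,E] q_used=1 → run H
t=10: queue=[A,G,D,E,H] q_used=0 → run A
t=11: queue=[A,G,D,E,H] q_used=1 → run A
t=12: queue=[G,D,E,H] q_used=0 → run G
t=13: queue=[G,D,E,H] q_used=1 → run G
t=14: queue=[D,E,H,G] q_used=0 → run D
t=15: queue=[D,E,H,G] q_used=1 → run D
t=16: queue=[E,H,G,D] q_used=0 → run E
t=17: queue=[E,H,G,D] q_used=1 → run E
t=18: queue=[H,G,D] q_used=0 → run H
t=19: queue=[H,G,D] q_used=1 → run H
t=20: queue=[G,D,H] q_used=0 → run G
t=21: queue=[G,D,H] q_used=1 → run G
t=22: queue=[D,H,G] q_used=0 → run D
t=23: queue=[D,H,G] q_used=1 → run D
t=24: queue=[H,G] q_used=0 → run H
t=25: queue=[G] q_used=0 → run G
t=26: (idle)
t=27: (idle)
t=28: (idle)
t=29: (idle)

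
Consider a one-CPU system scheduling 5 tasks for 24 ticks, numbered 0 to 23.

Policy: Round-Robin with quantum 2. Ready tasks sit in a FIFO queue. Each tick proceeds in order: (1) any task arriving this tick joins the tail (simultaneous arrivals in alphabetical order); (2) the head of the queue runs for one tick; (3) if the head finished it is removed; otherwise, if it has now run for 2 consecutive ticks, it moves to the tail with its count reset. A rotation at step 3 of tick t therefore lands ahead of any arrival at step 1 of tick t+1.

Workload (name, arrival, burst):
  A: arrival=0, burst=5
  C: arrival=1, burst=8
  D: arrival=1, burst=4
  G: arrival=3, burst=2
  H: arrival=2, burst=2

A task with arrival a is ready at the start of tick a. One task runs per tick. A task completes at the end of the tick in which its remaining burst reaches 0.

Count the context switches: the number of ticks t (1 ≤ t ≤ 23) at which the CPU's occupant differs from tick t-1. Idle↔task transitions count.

t=0: queue=[A] q_used=0 → run A
t=1: queue=[A,C,D] q_used=1 → run A
t=2: queue=[C,D,A,H] q_used=0 → run C
t=3: queue=[C,D,A,H,G] q_used=1 → run C
t=4: queue=[D,A,H,G,C] q_used=0 → run D
t=5: queue=[D,A,H,G,C] q_used=1 → run D
t=6: queue=[A,H,G,C,D] q_used=0 → run A
t=7: queue=[A,H,G,C,D] q_used=1 → run A
t=8: queue=[H,G,C,D,A] q_used=0 → run H
t=9: queue=[H,G,C,D,A] q_used=1 → run H
t=10: queue=[G,C,D,A] q_used=0 → run G
t=11: queue=[G,C,D,A] q_used=1 → run G
t=12: queue=[C,D,A] q_used=0 → run C
t=13: queue=[C,D,A] q_used=1 → run C
t=14: queue=[D,A,C] q_used=0 → run D
t=15: queue=[D,A,C] q_used=1 → run D
t=16: queue=[A,C] q_used=0 → run A
t=17: queue=[C] q_used=0 → run C
t=18: queue=[C] q_used=1 → run C
t=19: queue=[C] q_used=0 → run C
t=20: queue=[C] q_used=1 → run C
t=21: (idle)
t=22: (idle)
t=23: (idle)

context switches = 10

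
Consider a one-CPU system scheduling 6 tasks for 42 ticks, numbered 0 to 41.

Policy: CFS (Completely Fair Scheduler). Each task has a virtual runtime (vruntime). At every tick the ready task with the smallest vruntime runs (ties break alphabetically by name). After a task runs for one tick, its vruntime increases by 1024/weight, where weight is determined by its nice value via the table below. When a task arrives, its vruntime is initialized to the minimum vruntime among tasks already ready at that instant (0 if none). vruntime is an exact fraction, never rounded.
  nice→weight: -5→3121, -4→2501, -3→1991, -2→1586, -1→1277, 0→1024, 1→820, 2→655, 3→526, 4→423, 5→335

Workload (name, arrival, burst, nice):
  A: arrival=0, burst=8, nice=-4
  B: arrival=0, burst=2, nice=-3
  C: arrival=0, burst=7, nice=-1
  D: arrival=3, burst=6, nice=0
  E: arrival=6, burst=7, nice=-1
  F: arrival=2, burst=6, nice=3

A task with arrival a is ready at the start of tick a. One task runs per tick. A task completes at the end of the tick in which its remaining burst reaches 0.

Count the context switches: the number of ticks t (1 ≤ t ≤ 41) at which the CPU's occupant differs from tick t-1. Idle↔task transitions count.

t=0: vr[A=0 B=0 C=0] → run A
t=1: vr[A=1024/2501 B=0 C=0] → run B
t=2: vr[A=1024/2501 B=1024/1991 C=0 F=0] → run C
t=3: vr[A=1024/2501 B=1024/1991 C=1024/1277 D=0 F=0] → run D
t=4: vr[A=1024/2501 B=1024/1991 C=1024/1277 D=1 F=0] → run F
t=5: vr[A=1024/2501 B=1024/1991 C=1024/1277 D=1 F=512/263] → run A
t=6: vr[A=2048/2501 B=1024/1991 C=1024/1277 D=1 E=1024/1991 F=512/263] → run B
t=7: vr[A=2048/2501 C=1024/1277 D=1 E=1024/1991 F=512/263] → run E
t=8: vr[A=2048/2501 C=1024/1277 D=1 E=3346432/2542507 F=512/263] → run C
t=9: vr[A=2048/2501 C=2048/1277 D=1 E=3346432/2542507 F=512/263] → run A
t=10: vr[A=3072/2501 C=2048/1277 D=1 E=3346432/2542507 F=512/263] → run D
t=11: vr[A=3072/2501 C=2048/1277 D=2 E=3346432/2542507 F=512/263] → run A
t=12: vr[A=4096/2501 C=2048/1277 D=2 E=3346432/2542507 F=512/263] → run E
t=13: vr[A=4096/2501 C=2048/1277 D=2 E=5385216/2542507 F=512/263] → run C
t=14: vr[A=4096/2501 C=3072/1277 D=2 E=5385216/2542507 F=512/263] → run A
t=15: vr[A=5120/2501 C=3072/1277 D=2 E=5385216/2542507 F=512/263] → run F
t=16: vr[A=5120/2501 C=3072/1277 D=2 E=5385216/2542507 F=1024/263] → run D
t=17: vr[A=5120/2501 C=3072/1277 D=3 E=5385216/2542507 F=1024/263] → run A
t=18: vr[A=6144/2501 C=3072/1277 D=3 E=5385216/2542507 F=1024/263] → run E
t=19: vr[A=6144/2501 C=3072/1277 D=3 E=7424000/2542507 F=1024/263] → run C
t=20: vr[A=6144/2501 C=4096/1277 D=3 E=7424000/2542507 F=1024/263] → run A
t=21: vr[A=7168/2501 C=4096/1277 D=3 E=7424000/2542507 F=1024/263] → run A
t=22: vr[C=4096/1277 D=3 E=7424000/2542507 F=1024/263] → run E
t=23: vr[C=4096/1277 D=3 E=9462784/2542507 F=1024/263] → run D
t=24: vr[C=4096/1277 D=4 E=9462784/2542507 F=1024/263] → run C
t=25: vr[C=5120/1277 D=4 E=9462784/2542507 F=1024/263] → run E
t=26: vr[C=5120/1277 D=4 E=11501568/2542507 F=1024/263] → run F
t=27: vr[C=5120/1277 D=4 E=11501568/2542507 F=1536/263] → run D
t=28: vr[C=5120/1277 D=5 E=11501568/2542507 F=1536/263] → run C
t=29: vr[C=6144/1277 D=5 E=11501568/2542507 F=1536/263] → run E
t=30: vr[C=6144/1277 D=5 E=13540352/2542507 F=1536/263] → run C
t=31: vr[D=5 E=13540352/2542507 F=1536/263] → run D
t=32: vr[E=13540352/2542507 F=1536/263] → run E
t=33: vr[F=1536/263] → run F
t=34: vr[F=2048/263] → run F
t=35: vr[F=2560/263] → run F
t=36: (idle)
t=37: (idle)
t=38: (idle)
t=39: (idle)
t=40: (idle)
t=41: (idle)

context switches = 33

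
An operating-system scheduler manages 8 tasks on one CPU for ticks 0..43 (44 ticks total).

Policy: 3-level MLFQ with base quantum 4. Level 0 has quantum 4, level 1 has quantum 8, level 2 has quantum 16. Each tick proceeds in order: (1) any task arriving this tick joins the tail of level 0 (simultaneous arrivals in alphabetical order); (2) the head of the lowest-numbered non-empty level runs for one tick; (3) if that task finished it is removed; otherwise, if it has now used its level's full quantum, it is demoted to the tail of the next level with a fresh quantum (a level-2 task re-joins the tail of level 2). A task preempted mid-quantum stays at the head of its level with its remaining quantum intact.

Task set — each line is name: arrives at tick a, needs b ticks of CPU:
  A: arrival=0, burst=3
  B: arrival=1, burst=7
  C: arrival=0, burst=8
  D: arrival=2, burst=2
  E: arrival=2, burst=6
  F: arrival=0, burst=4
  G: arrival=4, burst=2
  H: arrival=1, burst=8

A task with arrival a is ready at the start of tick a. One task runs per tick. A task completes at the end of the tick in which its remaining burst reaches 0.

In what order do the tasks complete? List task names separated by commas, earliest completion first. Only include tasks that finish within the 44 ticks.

t=0: L0/L1/L2 = ACF/-/- → run A
t=1: L0/L1/L2 = ACFBH/-/- → run A
t=2: L0/L1/L2 = ACFBHDE/-/- → run A
t=3: L0/L1/L2 = CFBHDE/-/- → run C
t=4: L0/L1/L2 = CFBHDEG/-/- → run C
t=5: L0/L1/L2 = CFBHDEG/-/- → run C
t=6: L0/L1/L2 = CFBHDEG/-/- → run C
t=7: L0/L1/L2 = FBHDEG/C/- → run F
t=8: L0/L1/L2 = FBHDEG/C/- → run F
t=9: L0/L1/L2 = FBHDEG/C/- → run F
t=10: L0/L1/L2 = FBHDEG/C/- → run F
t=11: L0/L1/L2 = BHDEG/C/- → run B
t=12: L0/L1/L2 = BHDEG/C/- → run B
t=13: L0/L1/L2 = BHDEG/C/- → run B
t=14: L0/L1/L2 = BHDEG/C/- → run B
t=15: L0/L1/L2 = HDEG/CB/- → run H
t=16: L0/L1/L2 = HDEG/CB/- → run H
t=17: L0/L1/L2 = HDEG/CB/- → run H
t=18: L0/L1/L2 = HDEG/CB/- → run H
t=19: L0/L1/L2 = DEG/CBH/- → run D
t=20: L0/L1/L2 = DEG/CBH/- → run D
t=21: L0/L1/L2 = EG/CBH/- → run E
t=22: L0/L1/L2 = EG/CBH/- → run E
t=23: L0/L1/L2 = EG/CBH/- → run E
t=24: L0/L1/L2 = EG/CBH/- → run E
t=25: L0/L1/L2 = G/CBHE/- → run G
t=26: L0/L1/L2 = G/CBHE/- → run G
t=27: L0/L1/L2 = -/CBHE/- → run C
t=28: L0/L1/L2 = -/CBHE/- → run C
t=29: L0/L1/L2 = -/CBHE/- → run C
t=30: L0/L1/L2 = -/CBHE/- → run C
t=31: L0/L1/L2 = -/BHE/- → run B
t=32: L0/L1/L2 = -/BHE/- → run B
t=33: L0/L1/L2 = -/BHE/- → run B
t=34: L0/L1/L2 = -/HE/- → run H
t=35: L0/L1/L2 = -/HE/- → run H
t=36: L0/L1/L2 = -/HE/- → run H
t=37: L0/L1/L2 = -/HE/- → run H
t=38: L0/L1/L2 = -/E/- → run E
t=39: L0/L1/L2 = -/E/- → run E
t=40: (idle)
t=41: (idle)
t=42: (idle)
t=43: (idle)

completion order = A, F, D, G, C, B, H, E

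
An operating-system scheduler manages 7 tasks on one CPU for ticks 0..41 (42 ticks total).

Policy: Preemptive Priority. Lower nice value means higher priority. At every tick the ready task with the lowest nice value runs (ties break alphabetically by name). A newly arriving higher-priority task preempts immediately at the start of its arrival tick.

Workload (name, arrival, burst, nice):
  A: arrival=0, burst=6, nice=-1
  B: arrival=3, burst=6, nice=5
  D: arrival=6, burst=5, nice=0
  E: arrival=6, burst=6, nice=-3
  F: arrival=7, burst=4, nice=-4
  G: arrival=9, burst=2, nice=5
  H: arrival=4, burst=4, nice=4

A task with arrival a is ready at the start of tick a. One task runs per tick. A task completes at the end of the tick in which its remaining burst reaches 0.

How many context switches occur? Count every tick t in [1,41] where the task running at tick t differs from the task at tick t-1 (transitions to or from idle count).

t=0: ready={A} → run A
t=1: ready={A} → run A
t=2: ready={A} → run A
t=3: ready={A,B} → run A
t=4: ready={A,B,H} → run A
t=5: ready={A,B,H} → run A
t=6: ready={B,D,E,H} → run E
t=7: ready={B,D,E,F,H} → run F
t=8: ready={B,D,E,F,H} → run F
t=9: ready={B,D,E,F,G,H} → run F
t=10: ready={B,D,E,F,G,H} → run F
t=11: ready={B,D,E,G,H} → run E
t=12: ready={B,D,E,G,H} → run E
t=13: ready={B,D,E,G,H} → run E
t=14: ready={B,D,E,G,H} → run E
t=15: ready={B,D,E,G,H} → run E
t=16: ready={B,D,G,H} → run D
t=17: ready={B,D,G,H} → run D
t=18: ready={B,D,G,H} → run D
t=19: ready={B,D,G,H} → run D
t=20: ready={B,D,G,H} → run D
t=21: ready={B,G,H} → run H
t=22: ready={B,G,H} → run H
t=23: ready={B,G,H} → run H
t=24: ready={B,G,H} → run H
t=25: ready={B,G} → run B
t=26: ready={B,G} → run B
t=27: ready={B,G} → run B
t=28: ready={B,G} → run B
t=29: ready={B,G} → run B
t=30: ready={B,G} → run B
t=31: ready={G} → run G
t=32: ready={G} → run G
t=33: (idle)
t=34: (idle)
t=35: (idle)
t=36: (idle)
t=37: (idle)
t=38: (idle)
t=39: (idle)
t=40: (idle)
t=41: (idle)

context switches = 8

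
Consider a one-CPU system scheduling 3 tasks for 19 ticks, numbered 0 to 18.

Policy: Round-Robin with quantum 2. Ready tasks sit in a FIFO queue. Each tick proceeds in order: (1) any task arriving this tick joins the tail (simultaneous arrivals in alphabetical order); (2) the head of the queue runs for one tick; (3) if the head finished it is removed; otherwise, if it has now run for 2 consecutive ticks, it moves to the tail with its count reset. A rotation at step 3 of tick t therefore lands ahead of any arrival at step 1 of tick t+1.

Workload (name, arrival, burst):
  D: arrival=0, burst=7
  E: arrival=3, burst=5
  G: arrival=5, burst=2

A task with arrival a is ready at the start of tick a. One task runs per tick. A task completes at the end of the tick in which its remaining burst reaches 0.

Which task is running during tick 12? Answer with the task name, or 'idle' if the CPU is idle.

t=0: queue=[D] q_used=0 → run D
t=1: queue=[D] q_used=1 → run D
t=2: queue=[D] q_used=0 → run D
t=3: queue=[D,E] q_used=1 → run D
t=4: queue=[E,D] q_used=0 → run E
t=5: queue=[E,D,G] q_used=1 → run E
t=6: queue=[D,G,E] q_used=0 → run D
t=7: queue=[D,G,E] q_used=1 → run D
t=8: queue=[G,E,D] q_used=0 → run G
t=9: queue=[G,E,D] q_used=1 → run G
t=10: queue=[E,D] q_used=0 → run E
t=11: queue=[E,D] q_used=1 → run E
t=12: queue=[D,E] q_used=0 → run D
t=13: queue=[E] q_used=0 → run E
t=14: (idle)
t=15: (idle)
t=16: (idle)
t=17: (idle)
t=18: (idle)

running at tick 12 = D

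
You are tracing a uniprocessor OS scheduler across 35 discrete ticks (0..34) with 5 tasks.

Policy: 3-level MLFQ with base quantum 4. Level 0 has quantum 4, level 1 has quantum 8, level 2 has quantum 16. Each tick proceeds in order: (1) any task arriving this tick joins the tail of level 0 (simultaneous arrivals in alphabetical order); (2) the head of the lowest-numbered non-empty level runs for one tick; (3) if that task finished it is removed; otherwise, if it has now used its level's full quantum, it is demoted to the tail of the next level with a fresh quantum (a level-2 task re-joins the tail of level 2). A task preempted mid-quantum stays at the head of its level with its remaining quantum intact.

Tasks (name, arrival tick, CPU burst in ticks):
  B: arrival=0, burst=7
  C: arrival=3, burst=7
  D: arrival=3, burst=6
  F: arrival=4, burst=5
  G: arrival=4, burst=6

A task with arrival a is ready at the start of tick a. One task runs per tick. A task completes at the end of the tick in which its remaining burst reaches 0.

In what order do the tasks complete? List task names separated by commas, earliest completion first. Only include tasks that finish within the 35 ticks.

completion order = B, C, D, F, G

t=0: L0/L1/L2 = B/-/- → run B
t=1: L0/L1/L2 = B/-/- → run B
t=2: L0/L1/L2 = B/-/- → run B
t=3: L0/L1/L2 = BCD/-/- → run B
t=4: L0/L1/L2 = CDFG/B/- → run C
t=5: L0/L1/L2 = CDFG/B/- → run C
t=6: L0/L1/L2 = CDFG/B/- → run C
t=7: L0/L1/L2 = CDFG/B/- → run C
t=8: L0/L1/L2 = DFG/BC/- → run D
t=9: L0/L1/L2 = DFG/BC/- → run D
t=10: L0/L1/L2 = DFG/BC/- → run D
t=11: L0/L1/L2 = DFG/BC/- → run D
t=12: L0/L1/L2 = FG/BCD/- → run F
t=13: L0/L1/L2 = FG/BCD/- → run F
t=14: L0/L1/L2 = FG/BCD/- → run F
t=15: L0/L1/L2 = FG/BCD/- → run F
t=16: L0/L1/L2 = G/BCDF/- → run G
t=17: L0/L1/L2 = G/BCDF/- → run G
t=18: L0/L1/L2 = G/BCDF/- → run G
t=19: L0/L1/L2 = G/BCDF/- → run G
t=20: L0/L1/L2 = -/BCDFG/- → run B
t=21: L0/L1/L2 = -/BCDFG/- → run B
t=22: L0/L1/L2 = -/BCDFG/- → run B
t=23: L0/L1/L2 = -/CDFG/- → run C
t=24: L0/L1/L2 = -/CDFG/- → run C
t=25: L0/L1/L2 = -/CDFG/- → run C
t=26: L0/L1/L2 = -/DFG/- → run D
t=27: L0/L1/L2 = -/DFG/- → run D
t=28: L0/L1/L2 = -/FG/- → run F
t=29: L0/L1/L2 = -/G/- → run G
t=30: L0/L1/L2 = -/G/- → run G
t=31: (idle)
t=32: (idle)
t=33: (idle)
t=34: (idle)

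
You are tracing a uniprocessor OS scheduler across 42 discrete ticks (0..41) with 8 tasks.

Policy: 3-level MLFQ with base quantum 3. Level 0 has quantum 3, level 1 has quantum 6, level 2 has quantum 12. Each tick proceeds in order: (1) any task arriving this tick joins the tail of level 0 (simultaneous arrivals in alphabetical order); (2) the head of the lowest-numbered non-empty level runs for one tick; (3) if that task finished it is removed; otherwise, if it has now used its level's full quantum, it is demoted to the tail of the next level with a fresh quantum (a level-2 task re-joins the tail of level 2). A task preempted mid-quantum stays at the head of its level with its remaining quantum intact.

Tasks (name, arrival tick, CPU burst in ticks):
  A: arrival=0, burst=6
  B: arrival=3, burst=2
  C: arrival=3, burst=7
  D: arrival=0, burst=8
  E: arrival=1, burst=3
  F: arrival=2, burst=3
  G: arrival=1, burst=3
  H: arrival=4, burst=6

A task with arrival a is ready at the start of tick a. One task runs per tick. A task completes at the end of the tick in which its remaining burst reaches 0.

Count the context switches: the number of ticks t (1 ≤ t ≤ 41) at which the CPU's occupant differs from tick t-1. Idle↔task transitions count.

t=0: L0/L1/L2 = AD/-/- → run A
t=1: L0/L1/L2 = ADEG/-/- → run A
t=2: L0/L1/L2 = ADEGF/-/- → run A
t=3: L0/L1/L2 = DEGFBC/A/- → run D
t=4: L0/L1/L2 = DEGFBCH/A/- → run D
t=5: L0/L1/L2 = DEGFBCH/A/- → run D
t=6: L0/L1/L2 = EGFBCH/AD/- → run E
t=7: L0/L1/L2 = EGFBCH/AD/- → run E
t=8: L0/L1/L2 = EGFBCH/AD/- → run E
t=9: L0/L1/L2 = GFBCH/AD/- → run G
t=10: L0/L1/L2 = GFBCH/AD/- → run G
t=11: L0/L1/L2 = GFBCH/AD/- → run G
t=12: L0/L1/L2 = FBCH/AD/- → run F
t=13: L0/L1/L2 = FBCH/AD/- → run F
t=14: L0/L1/L2 = FBCH/AD/- → run F
t=15: L0/L1/L2 = BCH/AD/- → run B
t=16: L0/L1/L2 = BCH/AD/- → run B
t=17: L0/L1/L2 = CH/AD/- → run C
t=18: L0/L1/L2 = CH/AD/- → run C
t=19: L0/L1/L2 = CH/AD/- → run C
t=20: L0/L1/L2 = H/ADC/- → run H
t=21: L0/L1/L2 = H/ADC/- → run H
t=22: L0/L1/L2 = H/ADC/- → run H
t=23: L0/L1/L2 = -/ADCH/- → run A
t=24: L0/L1/L2 = -/ADCH/- → run A
t=25: L0/L1/L2 = -/ADCH/- → run A
t=26: L0/L1/L2 = -/DCH/- → run D
t=27: L0/L1/L2 = -/DCH/- → run D
t=28: L0/L1/L2 = -/DCH/- → run D
t=29: L0/L1/L2 = -/DCH/- → run D
t=30: L0/L1/L2 = -/DCH/- → run D
t=31: L0/L1/L2 = -/CH/- → run C
t=32: L0/L1/L2 = -/CH/- → run C
t=33: L0/L1/L2 = -/CH/- → run C
t=34: L0/L1/L2 = -/CH/- → run C
t=35: L0/L1/L2 = -/H/- → run H
t=36: L0/L1/L2 = -/H/- → run H
t=37: L0/L1/L2 = -/H/- → run H
t=38: (idle)
t=39: (idle)
t=40: (idle)
t=41: (idle)

context switches = 12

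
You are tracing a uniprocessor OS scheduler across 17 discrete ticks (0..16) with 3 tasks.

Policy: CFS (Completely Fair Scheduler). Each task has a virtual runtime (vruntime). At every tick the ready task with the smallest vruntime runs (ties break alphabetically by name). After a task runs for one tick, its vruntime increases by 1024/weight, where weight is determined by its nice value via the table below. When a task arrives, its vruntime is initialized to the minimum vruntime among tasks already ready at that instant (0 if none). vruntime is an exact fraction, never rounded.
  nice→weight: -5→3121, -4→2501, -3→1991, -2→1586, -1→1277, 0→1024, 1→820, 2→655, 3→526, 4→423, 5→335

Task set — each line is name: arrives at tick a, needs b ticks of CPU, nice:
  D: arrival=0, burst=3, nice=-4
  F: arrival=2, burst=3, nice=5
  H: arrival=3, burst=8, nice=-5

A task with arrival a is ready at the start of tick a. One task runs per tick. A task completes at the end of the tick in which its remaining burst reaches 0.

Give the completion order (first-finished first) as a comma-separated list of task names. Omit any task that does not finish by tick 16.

t=0: vr[D=0] → run D
t=1: vr[D=1024/2501] → run D
t=2: vr[D=2048/2501 F=2048/2501] → run D
t=3: vr[F=2048/2501 H=2048/2501] → run F
t=4: vr[F=3247104/837835 H=2048/2501] → run H
t=5: vr[F=3247104/837835 H=8952832/7805621] → run H
t=6: vr[F=3247104/837835 H=11513856/7805621] → run H
t=7: vr[F=3247104/837835 H=14074880/7805621] → run H
t=8: vr[F=3247104/837835 H=16635904/7805621] → run H
t=9: vr[F=3247104/837835 H=19196928/7805621] → run H
t=10: vr[F=3247104/837835 H=21757952/7805621] → run H
t=11: vr[F=3247104/837835 H=24318976/7805621] → run H
t=12: vr[F=3247104/837835] → run F
t=13: vr[F=5808128/837835] → run F
t=14: (idle)
t=15: (idle)
t=16: (idle)

completion order = D, H, F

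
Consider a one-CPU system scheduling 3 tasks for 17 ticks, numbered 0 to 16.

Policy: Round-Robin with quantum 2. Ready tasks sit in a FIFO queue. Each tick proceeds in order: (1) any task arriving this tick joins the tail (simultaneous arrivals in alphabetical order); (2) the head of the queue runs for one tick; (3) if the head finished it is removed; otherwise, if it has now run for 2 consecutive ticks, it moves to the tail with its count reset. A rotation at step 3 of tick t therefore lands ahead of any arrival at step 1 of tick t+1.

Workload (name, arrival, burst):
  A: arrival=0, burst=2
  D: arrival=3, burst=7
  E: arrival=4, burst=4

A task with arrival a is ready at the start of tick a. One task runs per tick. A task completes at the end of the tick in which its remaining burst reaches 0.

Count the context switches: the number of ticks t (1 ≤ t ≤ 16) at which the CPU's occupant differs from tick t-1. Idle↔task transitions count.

t=0: queue=[A] q_used=0 → run A
t=1: queue=[A] q_used=1 → run A
t=2: (idle)
t=3: queue=[D] q_used=0 → run D
t=4: queue=[D,E] q_used=1 → run D
t=5: queue=[E,D] q_used=0 → run E
t=6: queue=[E,D] q_used=1 → run E
t=7: queue=[D,E] q_used=0 → run D
t=8: queue=[D,E] q_used=1 → run D
t=9: queue=[E,D] q_used=0 → run E
t=10: queue=[E,D] q_used=1 → run E
t=11: queue=[D] q_used=0 → run D
t=12: queue=[D] q_used=1 → run D
t=13: queue=[D] q_used=0 → run D
t=14: (idle)
t=15: (idle)
t=16: (idle)

context switches = 7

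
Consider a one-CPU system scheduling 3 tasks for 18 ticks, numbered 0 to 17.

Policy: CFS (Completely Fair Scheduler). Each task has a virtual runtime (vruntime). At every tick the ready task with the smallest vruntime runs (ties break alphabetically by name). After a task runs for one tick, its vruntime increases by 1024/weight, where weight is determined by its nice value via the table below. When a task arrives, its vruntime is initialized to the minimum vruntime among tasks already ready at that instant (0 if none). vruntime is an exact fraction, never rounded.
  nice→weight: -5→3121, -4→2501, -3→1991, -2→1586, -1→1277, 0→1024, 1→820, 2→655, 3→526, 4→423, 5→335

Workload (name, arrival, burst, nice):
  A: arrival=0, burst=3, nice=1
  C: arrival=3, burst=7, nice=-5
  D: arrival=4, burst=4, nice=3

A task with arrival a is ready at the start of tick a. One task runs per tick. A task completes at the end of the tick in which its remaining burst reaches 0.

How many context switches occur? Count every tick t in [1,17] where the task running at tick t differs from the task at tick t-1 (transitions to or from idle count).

t=0: vr[A=0] → run A
t=1: vr[A=256/205] → run A
t=2: vr[A=512/205] → run A
t=3: vr[C=0] → run C
t=4: vr[C=1024/3121 D=1024/3121] → run C
t=5: vr[C=2048/3121 D=1024/3121] → run D
t=6: vr[C=2048/3121 D=1867264/820823] → run C
t=7: vr[C=3072/3121 D=1867264/820823] → run C
t=8: vr[C=4096/3121 D=1867264/820823] → run C
t=9: vr[C=5120/3121 D=1867264/820823] → run C
t=10: vr[C=6144/3121 D=1867264/820823] → run C
t=11: vr[D=1867264/820823] → run D
t=12: vr[D=3465216/820823] → run D
t=13: vr[D=5063168/820823] → run D
t=14: (idle)
t=15: (idle)
t=16: (idle)
t=17: (idle)

context switches = 5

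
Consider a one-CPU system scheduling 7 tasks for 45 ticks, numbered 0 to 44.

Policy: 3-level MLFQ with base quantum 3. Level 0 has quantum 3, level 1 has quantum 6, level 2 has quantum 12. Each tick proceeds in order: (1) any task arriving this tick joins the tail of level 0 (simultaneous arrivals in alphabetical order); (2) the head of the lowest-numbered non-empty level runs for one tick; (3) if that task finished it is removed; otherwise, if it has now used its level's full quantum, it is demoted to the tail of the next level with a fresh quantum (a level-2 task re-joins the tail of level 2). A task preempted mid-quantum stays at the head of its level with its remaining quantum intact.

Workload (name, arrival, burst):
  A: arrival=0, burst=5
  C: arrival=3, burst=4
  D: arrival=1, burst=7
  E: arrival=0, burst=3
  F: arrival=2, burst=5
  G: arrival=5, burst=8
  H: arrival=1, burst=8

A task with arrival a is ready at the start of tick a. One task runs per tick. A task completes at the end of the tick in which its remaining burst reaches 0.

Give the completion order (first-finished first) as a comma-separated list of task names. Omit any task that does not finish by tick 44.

t=0: L0/L1/L2 = AE/-/- → run A
t=1: L0/L1/L2 = AEDH/-/- → run A
t=2: L0/L1/L2 = AEDHF/-/- → run A
t=3: L0/L1/L2 = EDHFC/A/- → run E
t=4: L0/L1/L2 = EDHFC/A/- → run E
t=5: L0/L1/L2 = EDHFCG/A/- → run E
t=6: L0/L1/L2 = DHFCG/A/- → run D
t=7: L0/L1/L2 = DHFCG/A/- → run D
t=8: L0/L1/L2 = DHFCG/A/- → run D
t=9: L0/L1/L2 = HFCG/AD/- → run H
t=10: L0/L1/L2 = HFCG/AD/- → run H
t=11: L0/L1/L2 = HFCG/AD/- → run H
t=12: L0/L1/L2 = FCG/ADH/- → run F
t=13: L0/L1/L2 = FCG/ADH/- → run F
t=14: L0/L1/L2 = FCG/ADH/- → run F
t=15: L0/L1/L2 = CG/ADHF/- → run C
t=16: L0/L1/L2 = CG/ADHF/- → run C
t=17: L0/L1/L2 = CG/ADHF/- → run C
t=18: L0/L1/L2 = G/ADHFC/- → run G
t=19: L0/L1/L2 = G/ADHFC/- → run G
t=20: L0/L1/L2 = G/ADHFC/- → run G
t=21: L0/L1/L2 = -/ADHFCG/- → run A
t=22: L0/L1/L2 = -/ADHFCG/- → run A
t=23: L0/L1/L2 = -/DHFCG/- → run D
t=24: L0/L1/L2 = -/DHFCG/- → run D
t=25: L0/L1/L2 = -/DHFCG/- → run D
t=26: L0/L1/L2 = -/DHFCG/- → run D
t=27: L0/L1/L2 = -/HFCG/- → run H
t=28: L0/L1/L2 = -/HFCG/- → run H
t=29: L0/L1/L2 = -/HFCG/- → run H
t=30: L0/L1/L2 = -/HFCG/- → run H
t=31: L0/L1/L2 = -/HFCG/- → run H
t=32: L0/L1/L2 = -/FCG/- → run F
t=33: L0/L1/L2 = -/FCG/- → run F
t=34: L0/L1/L2 = -/CG/- → run C
t=35: L0/L1/L2 = -/G/- → run G
t=36: L0/L1/L2 = -/G/- → run G
t=37: L0/L1/L2 = -/G/- → run G
t=38: L0/L1/L2 = -/G/- → run G
t=39: L0/L1/L2 = -/G/- → run G
t=40: (idle)
t=41: (idle)
t=42: (idle)
t=43: (idle)
t=44: (idle)

completion order = E, A, D, H, F, C, G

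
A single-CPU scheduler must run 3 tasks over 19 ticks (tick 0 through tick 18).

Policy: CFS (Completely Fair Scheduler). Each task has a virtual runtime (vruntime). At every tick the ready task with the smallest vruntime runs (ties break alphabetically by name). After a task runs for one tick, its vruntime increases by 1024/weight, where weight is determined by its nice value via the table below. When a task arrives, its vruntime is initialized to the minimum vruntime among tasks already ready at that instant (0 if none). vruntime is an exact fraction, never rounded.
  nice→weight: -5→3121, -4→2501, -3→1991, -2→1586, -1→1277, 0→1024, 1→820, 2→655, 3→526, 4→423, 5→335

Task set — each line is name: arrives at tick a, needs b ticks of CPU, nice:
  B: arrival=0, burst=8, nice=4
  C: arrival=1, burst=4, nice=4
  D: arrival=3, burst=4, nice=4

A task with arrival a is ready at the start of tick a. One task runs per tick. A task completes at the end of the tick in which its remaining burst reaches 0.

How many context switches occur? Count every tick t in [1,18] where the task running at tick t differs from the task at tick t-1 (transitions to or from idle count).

t=0: vr[B=0] → run B
t=1: vr[B=1024/423 C=1024/423] → run B
t=2: vr[B=2048/423 C=1024/423] → run C
t=3: vr[B=2048/423 C=2048/423 D=2048/423] → run B
t=4: vr[B=1024/141 C=2048/423 D=2048/423] → run C
t=5: vr[B=1024/141 C=1024/141 D=2048/423] → run D
t=6: vr[B=1024/141 C=1024/141 D=1024/141] → run B
t=7: vr[B=4096/423 C=1024/141 D=1024/141] → run C
t=8: vr[B=4096/423 C=4096/423 D=1024/141] → run D
t=9: vr[B=4096/423 C=4096/423 D=4096/423] → run B
t=10: vr[B=5120/423 C=4096/423 D=4096/423] → run C
t=11: vr[B=5120/423 D=4096/423] → run D
t=12: vr[B=5120/423 D=5120/423] → run B
t=13: vr[B=2048/141 D=5120/423] → run D
t=14: vr[B=2048/141] → run B
t=15: vr[B=7168/423] → run B
t=16: (idle)
t=17: (idle)
t=18: (idle)

context switches = 14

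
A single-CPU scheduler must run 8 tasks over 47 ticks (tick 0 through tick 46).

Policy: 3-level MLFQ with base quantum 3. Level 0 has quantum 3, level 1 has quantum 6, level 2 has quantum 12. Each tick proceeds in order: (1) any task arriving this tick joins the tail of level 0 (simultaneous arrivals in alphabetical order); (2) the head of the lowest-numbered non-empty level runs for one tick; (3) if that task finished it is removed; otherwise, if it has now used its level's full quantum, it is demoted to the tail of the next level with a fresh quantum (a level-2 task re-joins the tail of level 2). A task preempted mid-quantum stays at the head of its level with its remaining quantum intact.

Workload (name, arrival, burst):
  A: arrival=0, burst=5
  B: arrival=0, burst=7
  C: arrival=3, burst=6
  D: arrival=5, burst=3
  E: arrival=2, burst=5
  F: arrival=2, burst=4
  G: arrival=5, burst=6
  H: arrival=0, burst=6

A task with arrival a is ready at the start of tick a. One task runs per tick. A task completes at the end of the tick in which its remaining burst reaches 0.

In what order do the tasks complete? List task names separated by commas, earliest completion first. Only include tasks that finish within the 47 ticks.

completion order = D, A, B, H, E, F, C, G

t=0: L0/L1/L2 = ABH/-/- → run A
t=1: L0/L1/L2 = ABH/-/- → run A
t=2: L0/L1/L2 = ABHEF/-/- → run A
t=3: L0/L1/L2 = BHEFC/A/- → run B
t=4: L0/L1/L2 = BHEFC/A/- → run B
t=5: L0/L1/L2 = BHEFCDG/A/- → run B
t=6: L0/L1/L2 = HEFCDG/AB/- → run H
t=7: L0/L1/L2 = HEFCDG/AB/- → run H
t=8: L0/L1/L2 = HEFCDG/AB/- → run H
t=9: L0/L1/L2 = EFCDG/ABH/- → run E
t=10: L0/L1/L2 = EFCDG/ABH/- → run E
t=11: L0/L1/L2 = EFCDG/ABH/- → run E
t=12: L0/L1/L2 = FCDG/ABHE/- → run F
t=13: L0/L1/L2 = FCDG/ABHE/- → run F
t=14: L0/L1/L2 = FCDG/ABHE/- → run F
t=15: L0/L1/L2 = CDG/ABHEF/- → run C
t=16: L0/L1/L2 = CDG/ABHEF/- → run C
t=17: L0/L1/L2 = CDG/ABHEF/- → run C
t=18: L0/L1/L2 = DG/ABHEFC/- → run D
t=19: L0/L1/L2 = DG/ABHEFC/- → run D
t=20: L0/L1/L2 = DG/ABHEFC/- → run D
t=21: L0/L1/L2 = G/ABHEFC/- → run G
t=22: L0/L1/L2 = G/ABHEFC/- → run G
t=23: L0/L1/L2 = G/ABHEFC/- → run G
t=24: L0/L1/L2 = -/ABHEFCG/- → run A
t=25: L0/L1/L2 = -/ABHEFCG/- → run A
t=26: L0/L1/L2 = -/BHEFCG/- → run B
t=27: L0/L1/L2 = -/BHEFCG/- → run B
t=28: L0/L1/L2 = -/BHEFCG/- → run B
t=29: L0/L1/L2 = -/BHEFCG/- → run B
t=30: L0/L1/L2 = -/HEFCG/- → run H
t=31: L0/L1/L2 = -/HEFCG/- → run H
t=32: L0/L1/L2 = -/HEFCG/- → run H
t=33: L0/L1/L2 = -/EFCG/- → run E
t=34: L0/L1/L2 = -/EFCG/- → run E
t=35: L0/L1/L2 = -/FCG/- → run F
t=36: L0/L1/L2 = -/CG/- → run C
t=37: L0/L1/L2 = -/CG/- → run C
t=38: L0/L1/L2 = -/CG/- → run C
t=39: L0/L1/L2 = -/G/- → run G
t=40: L0/L1/L2 = -/G/- → run G
t=41: L0/L1/L2 = -/G/- → run G
t=42: (idle)
t=43: (idle)
t=44: (idle)
t=45: (idle)
t=46: (idle)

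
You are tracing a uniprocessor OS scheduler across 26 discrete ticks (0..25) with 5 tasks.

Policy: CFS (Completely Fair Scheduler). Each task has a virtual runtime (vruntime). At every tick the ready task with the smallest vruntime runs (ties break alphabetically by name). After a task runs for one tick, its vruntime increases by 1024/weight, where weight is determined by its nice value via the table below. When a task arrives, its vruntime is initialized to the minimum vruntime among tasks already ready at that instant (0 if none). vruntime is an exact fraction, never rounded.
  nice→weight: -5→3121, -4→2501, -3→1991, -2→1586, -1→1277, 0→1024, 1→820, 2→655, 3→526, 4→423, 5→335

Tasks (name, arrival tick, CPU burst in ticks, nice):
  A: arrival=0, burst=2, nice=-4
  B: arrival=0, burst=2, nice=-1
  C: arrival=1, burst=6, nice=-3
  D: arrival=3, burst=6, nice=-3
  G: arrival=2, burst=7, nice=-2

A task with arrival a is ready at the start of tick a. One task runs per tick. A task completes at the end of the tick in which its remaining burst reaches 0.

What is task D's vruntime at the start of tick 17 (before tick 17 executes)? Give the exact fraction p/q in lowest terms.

t=0: vr[A=0 B=0] → run A
t=1: vr[A=1024/2501 B=0 C=0] → run B
t=2: vr[A=1024/2501 B=1024/1277 C=0 G=0] → run C
t=3: vr[A=1024/2501 B=1024/1277 C=1024/1991 D=0 G=0] → run D
t=4: vr[A=1024/2501 B=1024/1277 C=1024/1991 D=1024/1991 G=0] → run G
t=5: vr[A=1024/2501 B=1024/1277 C=1024/1991 D=1024/1991 G=512/793] → run A
t=6: vr[B=1024/1277 C=1024/1991 D=1024/1991 G=512/793] → run C
t=7: vr[B=1024/1277 C=2048/1991 D=1024/1991 G=512/793] → run D
t=8: vr[B=1024/1277 C=2048/1991 D=2048/1991 G=512/793] → run G
t=9: vr[B=1024/1277 C=2048/1991 D=2048/1991 G=1024/793] → run B
t=10: vr[C=2048/1991 D=2048/1991 G=1024/793] → run C
t=11: vr[C=3072/1991 D=2048/1991 G=1024/793] → run D
t=12: vr[C=3072/1991 D=3072/1991 G=1024/793] → run G
t=13: vr[C=3072/1991 D=3072/1991 G=1536/793] → run C
t=14: vr[C=4096/1991 D=3072/1991 G=1536/793] → run D
t=15: vr[C=4096/1991 D=4096/1991 G=1536/793] → run G
t=16: vr[C=4096/1991 D=4096/1991 G=2048/793] → run C
t=17: vr[C=5120/1991 D=4096/1991 G=2048/793] → run D
t=18: vr[C=5120/1991 D=5120/1991 G=2048/793] → run C
t=19: vr[D=5120/1991 G=2048/793] → run D
t=20: vr[G=2048/793] → run G
t=21: vr[G=2560/793] → run G
t=22: vr[G=3072/793] → run G
t=23: (idle)
t=24: (idle)
t=25: (idle)

vruntime(D, start of tick 17) = 4096/1991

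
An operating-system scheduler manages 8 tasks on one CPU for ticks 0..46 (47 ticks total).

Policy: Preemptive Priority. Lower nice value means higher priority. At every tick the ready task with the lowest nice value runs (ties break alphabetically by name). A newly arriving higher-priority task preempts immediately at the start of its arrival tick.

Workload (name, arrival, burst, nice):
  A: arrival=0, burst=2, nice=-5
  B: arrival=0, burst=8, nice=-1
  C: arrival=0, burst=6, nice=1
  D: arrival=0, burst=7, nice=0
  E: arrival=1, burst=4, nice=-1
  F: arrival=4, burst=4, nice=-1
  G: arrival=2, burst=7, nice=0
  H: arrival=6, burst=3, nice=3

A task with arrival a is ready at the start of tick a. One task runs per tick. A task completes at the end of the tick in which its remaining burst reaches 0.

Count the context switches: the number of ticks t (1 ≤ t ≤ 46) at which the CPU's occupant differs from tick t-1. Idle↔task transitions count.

context switches = 8

t=0: ready={A,B,C,D} → run A
t=1: ready={A,B,C,D,E} → run A
t=2: ready={B,C,D,E,G} → run B
t=3: ready={B,C,D,E,G} → run B
t=4: ready={B,C,D,E,F,G} → run B
t=5: ready={B,C,D,E,F,G} → run B
t=6: ready={B,C,D,E,F,G,H} → run B
t=7: ready={B,C,D,E,F,G,H} → run B
t=8: ready={B,C,D,E,F,G,H} → run B
t=9: ready={B,C,D,E,F,G,H} → run B
t=10: ready={C,D,E,F,G,H} → run E
t=11: ready={C,D,E,F,G,H} → run E
t=12: ready={C,D,E,F,G,H} → run E
t=13: ready={C,D,E,F,G,H} → run E
t=14: ready={C,D,F,G,H} → run F
t=15: ready={C,D,F,G,H} → run F
t=16: ready={C,D,F,G,H} → run F
t=17: ready={C,D,F,G,H} → run F
t=18: ready={C,D,G,H} → run D
t=19: ready={C,D,G,H} → run D
t=20: ready={C,D,G,H} → run D
t=21: ready={C,D,G,H} → run D
t=22: ready={C,D,G,H} → run D
t=23: ready={C,D,G,H} → run D
t=24: ready={C,D,G,H} → run D
t=25: ready={C,G,H} → run G
t=26: ready={C,G,H} → run G
t=27: ready={C,G,H} → run G
t=28: ready={C,G,H} → run G
t=29: ready={C,G,H} → run G
t=30: ready={C,G,H} → run G
t=31: ready={C,G,H} → run G
t=32: ready={C,H} → run C
t=33: ready={C,H} → run C
t=34: ready={C,H} → run C
t=35: ready={C,H} → run C
t=36: ready={C,H} → run C
t=37: ready={C,H} → run C
t=38: ready={H} → run H
t=39: ready={H} → run H
t=40: ready={H} → run H
t=41: (idle)
t=42: (idle)
t=43: (idle)
t=44: (idle)
t=45: (idle)
t=46: (idle)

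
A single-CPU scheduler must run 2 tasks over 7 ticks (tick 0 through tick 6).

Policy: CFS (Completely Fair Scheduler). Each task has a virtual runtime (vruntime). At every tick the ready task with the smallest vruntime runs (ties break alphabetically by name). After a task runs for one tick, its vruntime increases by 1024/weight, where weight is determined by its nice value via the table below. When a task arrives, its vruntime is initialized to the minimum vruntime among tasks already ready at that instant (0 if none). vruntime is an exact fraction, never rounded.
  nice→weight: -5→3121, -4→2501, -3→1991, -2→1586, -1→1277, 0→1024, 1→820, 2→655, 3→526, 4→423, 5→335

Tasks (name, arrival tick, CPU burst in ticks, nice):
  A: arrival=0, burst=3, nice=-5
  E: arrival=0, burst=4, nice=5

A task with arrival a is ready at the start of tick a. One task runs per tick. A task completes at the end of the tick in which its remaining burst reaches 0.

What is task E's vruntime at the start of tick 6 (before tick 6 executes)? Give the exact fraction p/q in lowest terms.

t=0: vr[A=0 E=0] → run A
t=1: vr[A=1024/3121 E=0] → run E
t=2: vr[A=1024/3121 E=1024/335] → run A
t=3: vr[A=2048/3121 E=1024/335] → run A
t=4: vr[E=1024/335] → run E
t=5: vr[E=2048/335] → run E
t=6: vr[E=3072/335] → run E

vruntime(E, start of tick 6) = 3072/335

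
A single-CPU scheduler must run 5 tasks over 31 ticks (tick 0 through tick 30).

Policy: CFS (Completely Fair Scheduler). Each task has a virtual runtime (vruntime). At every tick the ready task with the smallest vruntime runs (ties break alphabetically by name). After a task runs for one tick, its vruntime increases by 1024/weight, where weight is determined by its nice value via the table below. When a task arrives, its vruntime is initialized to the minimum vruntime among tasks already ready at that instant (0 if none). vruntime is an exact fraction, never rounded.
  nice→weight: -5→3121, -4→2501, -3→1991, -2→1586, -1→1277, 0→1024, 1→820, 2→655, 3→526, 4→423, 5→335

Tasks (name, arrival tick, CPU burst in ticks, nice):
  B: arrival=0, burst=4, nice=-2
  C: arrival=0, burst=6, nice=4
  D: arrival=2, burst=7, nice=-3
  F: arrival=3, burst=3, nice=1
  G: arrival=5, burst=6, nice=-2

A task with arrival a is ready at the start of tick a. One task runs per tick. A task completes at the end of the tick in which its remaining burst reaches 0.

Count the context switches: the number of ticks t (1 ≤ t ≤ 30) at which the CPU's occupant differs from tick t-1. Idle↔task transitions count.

context switches = 21

t=0: vr[B=0 C=0] → run B
t=1: vr[B=512/793 C=0] → run C
t=2: vr[B=512/793 C=1024/423 D=512/793] → run B
t=3: vr[B=1024/793 C=1024/423 D=512/793 F=512/793] → run D
t=4: vr[B=1024/793 C=1024/423 D=1831424/1578863 F=512/793] → run F
t=5: vr[B=1024/793 C=1024/423 D=1831424/1578863 F=307968/162565 G=1831424/1578863] → run D
t=6: vr[B=1024/793 C=1024/423 D=2643456/1578863 F=307968/162565 G=1831424/1578863] → run G
t=7: vr[B=1024/793 C=1024/423 D=2643456/1578863 F=307968/162565 G=2850816/1578863] → run B
t=8: vr[B=1536/793 C=1024/423 D=2643456/1578863 F=307968/162565 G=2850816/1578863] → run D
t=9: vr[B=1536/793 C=1024/423 D=3455488/1578863 F=307968/162565 G=2850816/1578863] → run G
t=10: vr[B=1536/793 C=1024/423 D=3455488/1578863 F=307968/162565 G=3870208/1578863] → run F
t=11: vr[B=1536/793 C=1024/423 D=3455488/1578863 F=510976/162565 G=3870208/1578863] → run B
t=12: vr[C=1024/423 D=3455488/1578863 F=510976/162565 G=3870208/1578863] → run D
t=13: vr[C=1024/423 D=4267520/1578863 F=510976/162565 G=3870208/1578863] → run C
t=14: vr[C=2048/423 D=4267520/1578863 F=510976/162565 G=3870208/1578863] → run G
t=15: vr[C=2048/423 D=4267520/1578863 F=510976/162565 G=4889600/1578863] → run D
t=16: vr[C=2048/423 D=5079552/1578863 F=510976/162565 G=4889600/1578863] → run G
t=17: vr[C=2048/423 D=5079552/1578863 F=510976/162565 G=5908992/1578863] → run F
t=18: vr[C=2048/423 D=5079552/1578863 G=5908992/1578863] → run D
t=19: vr[C=2048/423 D=5891584/1578863 G=5908992/1578863] → run D
t=20: vr[C=2048/423 G=5908992/1578863] → run G
t=21: vr[C=2048/423 G=6928384/1578863] → run G
t=22: vr[C=2048/423] → run C
t=23: vr[C=1024/141] → run C
t=24: vr[C=4096/423] → run C
t=25: vr[C=5120/423] → run C
t=26: (idle)
t=27: (idle)
t=28: (idle)
t=29: (idle)
t=30: (idle)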